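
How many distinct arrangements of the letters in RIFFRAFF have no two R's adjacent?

630

Total arrangements of RIFFRAFF: 8!/(4!·2!) = 840.
Arrangements with the R's together: treat RR as one letter, giving (7)!/(4!) = 210.
Hence 840 − 210 = 630.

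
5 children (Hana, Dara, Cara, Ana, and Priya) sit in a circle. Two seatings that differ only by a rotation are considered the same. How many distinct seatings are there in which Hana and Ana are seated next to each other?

Glue Hana and Ana into a block (2 internal orders). Seating 4 units around a circle gives (3)! arrangements.
So 2 × (3)! = 2 × 6 = 12.

12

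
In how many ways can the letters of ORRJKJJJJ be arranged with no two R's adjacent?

1176

There are 9!/(5!·2!) = 1512 arrangements of ORRJKJJJJ in total.
Arrangements with the R's together: treat RR as one letter, giving (8)!/(5!) = 336.
Hence 1512 − 336 = 1176.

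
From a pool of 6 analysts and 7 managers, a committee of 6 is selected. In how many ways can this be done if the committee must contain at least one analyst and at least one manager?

1708

With no constraint there are C(13,6) = 1716 possible selections.
Subtract selections that omit an entire group: no analysts → C(7,6) = 7; no managers → C(6,6) = 1.
Both groups omitted at once is impossible, so 1716 − 8 = 1708.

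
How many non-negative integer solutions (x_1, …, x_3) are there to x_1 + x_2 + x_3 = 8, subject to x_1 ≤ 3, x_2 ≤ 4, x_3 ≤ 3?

6

Ignoring the caps, the number of non-negative solutions to x_1+…+x_3 = 8 is C(10,2) = 45.
Subtract solutions that violate a single cap (substitute x_i' = x_i − (cap_i+1)): x_1 ≥ 4 gives C(6,2) = 15; x_2 ≥ 5 gives C(5,2) = 10; x_3 ≥ 4 gives C(6,2) = 15. Together 40.
Add back pairs where two caps are both exceeded: 0 + 1 + 0 = 1.
By inclusion–exclusion the count is 45 − 40 + 1 = 6.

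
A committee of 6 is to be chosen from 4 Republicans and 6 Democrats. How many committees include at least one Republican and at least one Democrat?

209

Total 6-person selections from all 10: C(10,6) = 210.
Subtract selections that omit an entire group: no Republicans → C(6,6) = 1; no Democrats → C(4,6) = 0.
Both groups omitted at once is impossible, so 210 − 1 = 209.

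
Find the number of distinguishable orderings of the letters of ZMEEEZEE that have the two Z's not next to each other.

Total arrangements of ZMEEEZEE: 8!/(5!·2!) = 168.
Arrangements with the Z's together: treat ZZ as one letter, giving (7)!/(5!) = 42.
Hence 168 − 42 = 126.

126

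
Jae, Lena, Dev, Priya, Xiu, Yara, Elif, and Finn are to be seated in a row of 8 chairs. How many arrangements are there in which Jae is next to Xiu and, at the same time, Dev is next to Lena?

2880

Treat {Jae,Xiu} as one block (2 orders) and {Dev,Lena} as another (2 orders).
That leaves 6 units to arrange: 2 × 2 × 6! = 4 × 720 = 2880.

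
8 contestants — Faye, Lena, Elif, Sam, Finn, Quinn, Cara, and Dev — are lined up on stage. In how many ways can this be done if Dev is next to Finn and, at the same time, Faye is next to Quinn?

Treat {Dev,Finn} as one block (2 orders) and {Faye,Quinn} as another (2 orders).
That leaves 6 units to arrange: 2 × 2 × 6! = 4 × 720 = 2880.

2880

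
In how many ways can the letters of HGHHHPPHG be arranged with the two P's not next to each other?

Total arrangements of HGHHHPPHG: 9!/(5!·2!·2!) = 756.
If the two P's are adjacent, glue them into one block, leaving 8 items to arrange: (8)!/(5!·2!) = 168 ways.
Subtracting, 756 − 168 = 588 arrangements keep the P's apart.

588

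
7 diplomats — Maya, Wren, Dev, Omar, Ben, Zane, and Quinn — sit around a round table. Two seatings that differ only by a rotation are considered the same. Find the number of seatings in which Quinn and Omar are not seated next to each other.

Without the restriction there are (6)! = 720 seatings.
Those with Quinn next to Omar: fuse the pair into one unit and seat 6 units around a circle — 2·(5)! = 240.
Subtracting, 720 − 240 = 480.

480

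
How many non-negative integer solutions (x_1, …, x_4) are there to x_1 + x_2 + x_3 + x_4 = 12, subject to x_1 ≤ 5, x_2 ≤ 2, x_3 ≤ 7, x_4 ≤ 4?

Without the upper bounds there are C(15,3) = 455 ways to split 12 among 4 variables.
Subtract solutions that violate a single cap (substitute x_i' = x_i − (cap_i+1)): x_1 ≥ 6 gives C(9,3) = 84; x_2 ≥ 3 gives C(12,3) = 220; x_3 ≥ 8 gives C(7,3) = 35; x_4 ≥ 5 gives C(10,3) = 120. Together 459.
Add back pairs where two caps are both exceeded: 20 + 0 + 4 + 4 + 35 + 0 = 63.
By inclusion–exclusion the count is 455 − 459 + 63 = 59.

59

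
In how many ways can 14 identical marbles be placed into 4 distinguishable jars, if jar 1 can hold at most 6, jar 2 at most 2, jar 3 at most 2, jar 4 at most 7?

18

Ignoring the caps, the number of non-negative solutions to x_1+…+x_4 = 14 is C(17,3) = 680.
Subtract solutions that violate a single cap (substitute x_i' = x_i − (cap_i+1)): x_1 ≥ 7 gives C(10,3) = 120; x_2 ≥ 3 gives C(14,3) = 364; x_3 ≥ 3 gives C(14,3) = 364; x_4 ≥ 8 gives C(9,3) = 84. Together 932.
Add back pairs where two caps are both exceeded: 35 + 35 + 0 + 165 + 20 + 20 = 275.
Subtract triples: 4 + 0 + 0 + 1 = 5.
By inclusion–exclusion the count is 680 − 932 + 275 − 5 = 18.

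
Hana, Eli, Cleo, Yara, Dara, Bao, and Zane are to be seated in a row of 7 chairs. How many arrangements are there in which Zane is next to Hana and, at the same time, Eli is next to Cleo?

480

Treat {Zane,Hana} as one block (2 orders) and {Eli,Cleo} as another (2 orders).
That leaves 5 units to arrange: 2 × 2 × 5! = 4 × 120 = 480.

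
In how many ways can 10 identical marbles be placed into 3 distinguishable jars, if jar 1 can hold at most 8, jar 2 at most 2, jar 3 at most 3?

9

Ignoring the caps, the number of non-negative solutions to x_1+…+x_3 = 10 is C(12,2) = 66.
Subtract solutions that violate a single cap (substitute x_i' = x_i − (cap_i+1)): x_1 ≥ 9 gives C(3,2) = 3; x_2 ≥ 3 gives C(9,2) = 36; x_3 ≥ 4 gives C(8,2) = 28. Together 67.
Add back pairs where two caps are both exceeded: 0 + 0 + 10 = 10.
By inclusion–exclusion the count is 66 − 67 + 10 = 9.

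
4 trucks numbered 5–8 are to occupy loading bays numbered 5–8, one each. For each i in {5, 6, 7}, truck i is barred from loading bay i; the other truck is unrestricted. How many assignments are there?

Let Aᵢ (for i ∈ {5, 6, 7}) be the placements that put truck i in its forbidden loading bay. Any j of these fix j positions, leaving (4−j)! ways to fill the rest, and there are C(3,j) ways to pick which j.
By inclusion–exclusion, the number of valid placements is Σ_{j=0}^{3} (−1)^j C(3,j)·(4−j)!.
Computing: 24 − 18 + 6 − 1 = 11.

11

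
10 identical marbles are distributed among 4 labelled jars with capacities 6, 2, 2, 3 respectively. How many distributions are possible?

By stars and bars, unrestricted non-negative solutions to x_1+…+x_4 = 10 number C(10+3,3) = 286.
Subtract solutions that violate a single cap (substitute x_i' = x_i − (cap_i+1)): x_1 ≥ 7 gives C(6,3) = 20; x_2 ≥ 3 gives C(10,3) = 120; x_3 ≥ 3 gives C(10,3) = 120; x_4 ≥ 4 gives C(9,3) = 84. Together 344.
Add back pairs where two caps are both exceeded: 1 + 1 + 0 + 35 + 20 + 20 = 77.
Subtract triples: 0 + 0 + 0 + 1 = 1.
By inclusion–exclusion the count is 286 − 344 + 77 − 1 = 18.

18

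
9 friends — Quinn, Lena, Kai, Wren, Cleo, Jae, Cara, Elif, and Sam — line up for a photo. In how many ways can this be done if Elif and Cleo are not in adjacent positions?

282240

There are 9! = 362880 arrangements in all. If Elif and Cleo are adjacent, merging them into one block gives 2·(8)! = 80640 arrangements.
Complementary counting: 362880 − 80640 = 282240.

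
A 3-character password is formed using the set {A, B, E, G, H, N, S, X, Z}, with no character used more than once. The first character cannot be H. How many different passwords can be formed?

The first character has 9−1 = 8 choices (anything except H).
The remaining 2 characters are filled from the other 8 symbols without repetition: 8 × 7 = 56.
Total: 8 × 56 = 448.

448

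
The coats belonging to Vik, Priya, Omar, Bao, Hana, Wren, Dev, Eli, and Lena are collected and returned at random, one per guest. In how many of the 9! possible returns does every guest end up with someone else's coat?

This is the derangement count D_9: permutations of 9 items with no fixed point.
By inclusion–exclusion this is Σ_{j=0}^{9} (−1)^j C(9,j)·(9−j)!.
Computing: 362880 − 362880 + 181440 − 60480 + 15120 − 3024 + 504 − 72 + 9 − 1 = 133496.

133496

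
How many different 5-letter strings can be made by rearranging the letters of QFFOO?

30

The 5 letters of QFFOO have repeats: F appearing twice and O appearing twice.
Dividing 5! = 120 by 2!·2! = 4 for the repeated letters gives 30.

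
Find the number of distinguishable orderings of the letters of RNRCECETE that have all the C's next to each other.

Treat the 2 copies of C as a single block. The multiset to arrange is then {CC, E, E, E, N, R, R, T}, 8 items in all.
That gives (8)!/(3!·2!) = 3360 arrangements.

3360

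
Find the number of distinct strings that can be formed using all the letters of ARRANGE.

The 7 letters of ARRANGE have repeats: A appearing twice and R appearing twice.
Dividing 7! = 5040 by 2!·2! = 4 for the repeated letters gives 1260.

1260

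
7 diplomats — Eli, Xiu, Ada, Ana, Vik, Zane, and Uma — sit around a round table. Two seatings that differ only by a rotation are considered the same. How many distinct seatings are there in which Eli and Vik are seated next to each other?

240

Glue Eli and Vik into a block (2 internal orders). Seating 6 units around a circle gives (5)! arrangements.
So 2 × (5)! = 2 × 120 = 240.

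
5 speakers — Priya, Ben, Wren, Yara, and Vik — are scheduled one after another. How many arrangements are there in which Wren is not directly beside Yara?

72

Of the 5! = 120 arrangements, those with Wren and Yara adjacent number 2 × 4! = 48 (treat the pair as a block with 2 internal orders).
Complementary counting: 120 − 48 = 72.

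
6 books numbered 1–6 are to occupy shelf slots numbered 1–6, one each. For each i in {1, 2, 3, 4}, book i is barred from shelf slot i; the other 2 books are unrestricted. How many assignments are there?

Let Aᵢ (for 1 ≤ i ≤ 4) be the placements that put book i in its forbidden shelf slot. Any j of these fix j positions, leaving (6−j)! ways to fill the rest, and there are C(4,j) ways to pick which j.
By inclusion–exclusion, the number of valid placements is Σ_{j=0}^{4} (−1)^j C(4,j)·(6−j)!.
Computing: 720 − 480 + 144 − 24 + 2 = 362.

362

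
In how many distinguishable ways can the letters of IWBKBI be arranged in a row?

180

The 6 letters of IWBKBI have repeats: B appearing twice and I appearing twice.
So there are 6! / (2!·2!) = 180 distinguishable arrangements.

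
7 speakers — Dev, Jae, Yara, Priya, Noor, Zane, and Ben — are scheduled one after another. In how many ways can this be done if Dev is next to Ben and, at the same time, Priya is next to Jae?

480

Treat {Dev,Ben} as one block (2 orders) and {Priya,Jae} as another (2 orders).
That leaves 5 units to arrange: 2 × 2 × 5! = 4 × 120 = 480.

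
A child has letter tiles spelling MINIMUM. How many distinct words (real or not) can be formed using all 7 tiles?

420

MINIMUM has 7 letters with I appearing twice and M appearing 3 times.
The number of distinct arrangements is 7!/(3!·2!) = 5040/12 = 420.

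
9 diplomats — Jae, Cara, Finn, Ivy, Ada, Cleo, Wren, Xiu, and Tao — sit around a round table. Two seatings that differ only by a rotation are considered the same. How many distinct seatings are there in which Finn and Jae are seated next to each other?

10080

Glue Finn and Jae into a block (2 internal orders). Seating 8 units around a circle gives (7)! arrangements.
So 2 × (7)! = 2 × 5040 = 10080.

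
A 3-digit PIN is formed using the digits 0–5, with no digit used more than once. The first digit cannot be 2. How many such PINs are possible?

100

The first digit has 6−1 = 5 choices (anything except 2).
The remaining 2 digits are filled from the other 5 symbols without repetition: 5 × 4 = 20.
Total: 5 × 20 = 100.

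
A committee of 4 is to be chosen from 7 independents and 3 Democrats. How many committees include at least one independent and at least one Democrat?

With no constraint there are C(10,4) = 210 possible selections.
Selections missing a whole group: no independents → C(3,4) = 0; no Democrats → C(7,4) = 35.
Both groups omitted at once is impossible, so 210 − 35 = 175.

175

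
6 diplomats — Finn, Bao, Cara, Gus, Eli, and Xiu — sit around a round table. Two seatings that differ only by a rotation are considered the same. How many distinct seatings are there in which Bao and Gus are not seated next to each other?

All circular seatings of 6 people number (5)! = 120.
Seatings with Bao beside Gus: treat them as a block with 2 internal orders, giving 2 × (4)! = 48.
Subtracting, 120 − 48 = 72.

72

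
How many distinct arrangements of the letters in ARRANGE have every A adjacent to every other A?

Treat the 2 copies of A as a single block. The multiset to arrange is then {AA, E, G, N, R, R}, 6 items in all.
That gives (6)!/(2!) = 360 arrangements.

360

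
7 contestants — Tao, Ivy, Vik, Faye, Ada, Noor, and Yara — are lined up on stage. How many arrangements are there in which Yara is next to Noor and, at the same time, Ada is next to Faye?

Treat {Yara,Noor} as one block (2 orders) and {Ada,Faye} as another (2 orders).
That leaves 5 units to arrange: 2 × 2 × 5! = 4 × 120 = 480.

480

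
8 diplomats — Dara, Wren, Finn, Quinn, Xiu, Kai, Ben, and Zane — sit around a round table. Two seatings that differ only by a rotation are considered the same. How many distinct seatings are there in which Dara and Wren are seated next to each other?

Glue Dara and Wren into a block (2 internal orders). Seating 7 units around a circle gives (6)! arrangements.
So 2 × (6)! = 2 × 720 = 1440.

1440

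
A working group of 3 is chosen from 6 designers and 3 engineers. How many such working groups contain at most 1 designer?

Split by how many designers are chosen (0 through 1).
Sum: C(6,0)·C(3,3) + C(6,1)·C(3,2) = 1 + 18 = 19.

19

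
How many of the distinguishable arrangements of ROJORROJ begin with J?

140

Fix J in the first position and arrange the remaining 7 letters.
Those 7 letters have O appearing 3 times and R appearing 3 times, giving (7)!/(3!·3!) = 140.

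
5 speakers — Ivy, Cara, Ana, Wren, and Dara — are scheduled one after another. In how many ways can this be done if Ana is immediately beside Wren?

48

Place the 3 others and the Ana-Wren pair as 4 objects in a line; the pair has 2 internal arrangements.
That gives 2 × 4! = 2 × 24 = 48.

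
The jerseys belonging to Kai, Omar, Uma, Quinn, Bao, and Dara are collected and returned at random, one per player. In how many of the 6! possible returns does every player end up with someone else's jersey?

265

Count assignments avoiding every fixed point. For any j of the 6 players fixed to their old jersey, the other 6−j can be arranged in (6−j)! ways.
By inclusion–exclusion this is Σ_{j=0}^{6} (−1)^j C(6,j)·(6−j)!.
Computing: 720 − 720 + 360 − 120 + 30 − 6 + 1 = 265.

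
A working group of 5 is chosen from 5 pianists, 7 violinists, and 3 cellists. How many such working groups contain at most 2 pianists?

2502

Split by how many pianists are chosen (0 through 2).
Sum: C(5,0)·C(10,5) + C(5,1)·C(10,4) + C(5,2)·C(10,3) = 252 + 1050 + 1200 = 2502.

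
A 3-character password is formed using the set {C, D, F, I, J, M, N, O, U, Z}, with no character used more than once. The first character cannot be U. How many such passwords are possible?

648

The first character has 10−1 = 9 choices (anything except U).
The remaining 2 characters are filled from the other 9 symbols without repetition: 9 × 8 = 72.
Total: 9 × 72 = 648.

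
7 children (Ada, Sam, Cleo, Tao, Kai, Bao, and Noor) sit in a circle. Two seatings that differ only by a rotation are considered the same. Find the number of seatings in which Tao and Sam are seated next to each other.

240

Treat {Tao, Sam} as one unit (2 internal orders) and seat the resulting 6 units around the table: (5)! circular arrangements.
So 2 × (5)! = 2 × 120 = 240.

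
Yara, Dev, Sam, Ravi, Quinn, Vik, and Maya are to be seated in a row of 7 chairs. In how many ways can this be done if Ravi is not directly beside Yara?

Of the 7! = 5040 arrangements, those with Ravi and Yara adjacent number 2 × 6! = 1440 (treat the pair as a block with 2 internal orders).
Complementary counting: 5040 − 1440 = 3600.

3600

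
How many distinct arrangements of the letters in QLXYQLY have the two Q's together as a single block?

Treat the 2 copies of Q as a single block. The multiset to arrange is then {QQ, L, L, X, Y, Y}, 6 items in all.
That gives (6)!/(2!·2!) = 180 arrangements.

180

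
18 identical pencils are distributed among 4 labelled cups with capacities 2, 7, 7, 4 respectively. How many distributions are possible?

10

Without the upper bounds there are C(21,3) = 1330 ways to split 18 among 4 cups.
Subtract solutions that violate a single cap (substitute x_i' = x_i − (cap_i+1)): x_1 ≥ 3 gives C(18,3) = 816; x_2 ≥ 8 gives C(13,3) = 286; x_3 ≥ 8 gives C(13,3) = 286; x_4 ≥ 5 gives C(16,3) = 560. Together 1948.
Add back pairs where two caps are both exceeded: 120 + 120 + 286 + 10 + 56 + 56 = 648.
Subtract triples: 0 + 10 + 10 + 0 = 20.
By inclusion–exclusion the count is 1330 − 1948 + 648 − 20 = 10.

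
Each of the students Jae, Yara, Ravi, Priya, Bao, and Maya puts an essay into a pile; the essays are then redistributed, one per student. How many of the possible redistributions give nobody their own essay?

265

Let Aᵢ be the assignments in which student i gets their own essay. We want the size of the complement of A₁∪…∪A_6.
By inclusion–exclusion this is Σ_{j=0}^{6} (−1)^j C(6,j)·(6−j)!.
Computing: 720 − 720 + 360 − 120 + 30 − 6 + 1 = 265.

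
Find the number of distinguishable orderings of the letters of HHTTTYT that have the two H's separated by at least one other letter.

75

There are 7!/(4!·2!) = 105 arrangements of HHTTTYT in total.
Arrangements with the H's together: treat HH as one letter, giving (6)!/(4!) = 30.
Subtracting, 105 − 30 = 75 arrangements keep the H's apart.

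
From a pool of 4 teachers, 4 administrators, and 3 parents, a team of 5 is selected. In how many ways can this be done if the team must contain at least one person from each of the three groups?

With no constraint there are C(11,5) = 462 possible selections.
Subtract selections that omit an entire group: no teachers → C(7,5) = 21; no administrators → C(7,5) = 21; no parents → C(8,5) = 56.
Add back selections omitting two groups (i.e. drawn from a single group): C(4,5) + C(4,5) + C(3,5) = 0.
By inclusion–exclusion: 462 − 98 + 0 = 364.

364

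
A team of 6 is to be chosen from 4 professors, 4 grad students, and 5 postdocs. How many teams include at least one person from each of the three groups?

Total 6-person selections from all 13: C(13,6) = 1716.
Subtract selections that omit an entire group: no professors → C(9,6) = 84; no grad students → C(9,6) = 84; no postdocs → C(8,6) = 28.
Add back selections omitting two groups (i.e. drawn from a single group): C(4,6) + C(4,6) + C(5,6) = 0.
By inclusion–exclusion: 1716 − 196 + 0 = 1520.

1520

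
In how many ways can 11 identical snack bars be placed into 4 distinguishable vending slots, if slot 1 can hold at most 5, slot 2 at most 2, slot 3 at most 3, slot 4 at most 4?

By stars and bars, unrestricted non-negative solutions to x_1+…+x_4 = 11 number C(11+3,3) = 364.
Subtract solutions that violate a single cap (substitute x_i' = x_i − (cap_i+1)): x_1 ≥ 6 gives C(8,3) = 56; x_2 ≥ 3 gives C(11,3) = 165; x_3 ≥ 4 gives C(10,3) = 120; x_4 ≥ 5 gives C(9,3) = 84. Together 425.
Add back pairs where two caps are both exceeded: 10 + 4 + 1 + 35 + 20 + 10 = 80.
By inclusion–exclusion the count is 364 − 425 + 80 = 19.

19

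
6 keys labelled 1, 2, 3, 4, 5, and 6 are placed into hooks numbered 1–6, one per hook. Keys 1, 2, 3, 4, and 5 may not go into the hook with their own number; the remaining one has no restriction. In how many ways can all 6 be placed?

309

Let Aᵢ (for 1 ≤ i ≤ 5) be the placements that put key i in its forbidden hook. Any j of these fix j positions, leaving (6−j)! ways to fill the rest, and there are C(5,j) ways to pick which j.
By inclusion–exclusion, the number of valid placements is Σ_{j=0}^{5} (−1)^j C(5,j)·(6−j)!.
Computing: 720 − 600 + 240 − 60 + 10 − 1 = 309.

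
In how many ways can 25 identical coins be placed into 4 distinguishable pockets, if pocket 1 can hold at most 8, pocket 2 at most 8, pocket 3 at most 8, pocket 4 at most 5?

By stars and bars, unrestricted non-negative solutions to x_1+…+x_4 = 25 number C(25+3,3) = 3276.
Subtract solutions that violate a single cap (substitute x_i' = x_i − (cap_i+1)): x_1 ≥ 9 gives C(19,3) = 969; x_2 ≥ 9 gives C(19,3) = 969; x_3 ≥ 9 gives C(19,3) = 969; x_4 ≥ 6 gives C(22,3) = 1540. Together 4447.
Add back pairs where two caps are both exceeded: 120 + 120 + 286 + 120 + 286 + 286 = 1218.
Subtract triples: 0 + 4 + 4 + 4 = 12.
By inclusion–exclusion the count is 3276 − 4447 + 1218 − 12 = 35.

35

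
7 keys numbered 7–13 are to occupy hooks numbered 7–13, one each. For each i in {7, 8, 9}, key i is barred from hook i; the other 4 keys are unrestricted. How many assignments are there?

Let Aᵢ (for i ∈ {7, 8, 9}) be the placements that put key i in its forbidden hook. Any j of these fix j positions, leaving (7−j)! ways to fill the rest, and there are C(3,j) ways to pick which j.
By inclusion–exclusion, the number of valid placements is Σ_{j=0}^{3} (−1)^j C(3,j)·(7−j)!.
Computing: 5040 − 2160 + 360 − 24 = 3216.

3216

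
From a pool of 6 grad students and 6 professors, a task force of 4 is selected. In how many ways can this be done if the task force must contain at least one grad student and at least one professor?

465

Total 4-person selections from all 12: C(12,4) = 495.
Subtract selections that omit an entire group: no grad students → C(6,4) = 15; no professors → C(6,4) = 15.
Both groups omitted at once is impossible, so 495 − 30 = 465.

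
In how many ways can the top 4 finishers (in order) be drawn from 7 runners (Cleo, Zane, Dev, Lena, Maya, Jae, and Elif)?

840

There are 7 choices for 1st place, 6 for 2nd, and so on down to 4 for position 4.
That gives 7 × 6 × 5 × 4 = 840.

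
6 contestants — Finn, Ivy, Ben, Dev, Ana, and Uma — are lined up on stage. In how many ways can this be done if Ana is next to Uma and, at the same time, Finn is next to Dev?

Treat {Ana,Uma} as one block (2 orders) and {Finn,Dev} as another (2 orders).
That leaves 4 units to arrange: 2 × 2 × 4! = 4 × 24 = 96.

96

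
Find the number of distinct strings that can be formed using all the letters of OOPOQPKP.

Letter multiplicities in OOPOQPKP: K×1, O×3, P×3, Q×1.
So there are 8! / (3!·3!) = 1120 distinguishable arrangements.

1120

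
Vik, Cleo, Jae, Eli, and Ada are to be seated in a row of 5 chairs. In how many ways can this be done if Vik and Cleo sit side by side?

Place the 3 others and the Vik-Cleo pair as 4 objects in a line; the pair has 2 internal arrangements.
So the count is 2·(4)! = 48.

48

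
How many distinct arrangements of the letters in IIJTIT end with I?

30

With the last slot taken by I, it remains to arrange the other 5 letters (IJTIT).
Those 5 letters have I appearing twice and T appearing twice, giving (5)!/(2!·2!) = 30.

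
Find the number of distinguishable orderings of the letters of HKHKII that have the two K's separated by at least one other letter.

There are 6!/(2!·2!·2!) = 90 arrangements of HKHKII in total.
Arrangements with the K's together: treat KK as one letter, giving (5)!/(2!·2!) = 30.
Hence 90 − 30 = 60.

60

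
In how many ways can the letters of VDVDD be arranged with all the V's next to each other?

Treat the 2 copies of V as a single block. The multiset to arrange is then {VV, D, D, D}, 4 items in all.
That gives (4)!/(3!) = 4 arrangements.

4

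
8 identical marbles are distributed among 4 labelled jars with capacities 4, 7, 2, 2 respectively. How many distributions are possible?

44

Ignoring the caps, the number of non-negative solutions to x_1+…+x_4 = 8 is C(11,3) = 165.
Subtract solutions that violate a single cap (substitute x_i' = x_i − (cap_i+1)): x_1 ≥ 5 gives C(6,3) = 20; x_2 ≥ 8 gives C(3,3) = 1; x_3 ≥ 3 gives C(8,3) = 56; x_4 ≥ 3 gives C(8,3) = 56. Together 133.
Add back pairs where two caps are both exceeded: 0 + 1 + 1 + 0 + 0 + 10 = 12.
By inclusion–exclusion the count is 165 − 133 + 12 = 44.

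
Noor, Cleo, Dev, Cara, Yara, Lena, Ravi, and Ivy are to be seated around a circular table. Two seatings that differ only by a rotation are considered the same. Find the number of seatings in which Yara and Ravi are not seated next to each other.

3600

Without the restriction there are (7)! = 5040 seatings.
Those with Yara next to Ravi: fuse the pair into one unit and seat 7 units around a circle — 2·(6)! = 1440.
Subtracting, 5040 − 1440 = 3600.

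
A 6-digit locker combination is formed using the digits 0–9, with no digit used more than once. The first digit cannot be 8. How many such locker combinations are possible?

136080

The first digit has 10−1 = 9 choices (anything except 8).
The remaining 5 digits are filled from the other 9 symbols without repetition: 9 × 8 × 7 × 6 × 5 = 15120.
Total: 9 × 15120 = 136080.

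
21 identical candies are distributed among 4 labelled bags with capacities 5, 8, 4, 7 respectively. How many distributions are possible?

20

Without the upper bounds there are C(24,3) = 2024 ways to split 21 among 4 bags.
Subtract solutions that violate a single cap (substitute x_i' = x_i − (cap_i+1)): x_1 ≥ 6 gives C(18,3) = 816; x_2 ≥ 9 gives C(15,3) = 455; x_3 ≥ 5 gives C(19,3) = 969; x_4 ≥ 8 gives C(16,3) = 560. Together 2800.
Add back pairs where two caps are both exceeded: 84 + 286 + 120 + 120 + 35 + 165 = 810.
Subtract triples: 4 + 0 + 10 + 0 = 14.
By inclusion–exclusion the count is 2024 − 2800 + 810 − 14 = 20.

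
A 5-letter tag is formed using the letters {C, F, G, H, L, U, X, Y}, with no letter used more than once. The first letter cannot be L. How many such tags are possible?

The first letter has 8−1 = 7 choices (anything except L).
The remaining 4 letters are filled from the other 7 symbols without repetition: 7 × 6 × 5 × 4 = 840.
Total: 7 × 840 = 5880.

5880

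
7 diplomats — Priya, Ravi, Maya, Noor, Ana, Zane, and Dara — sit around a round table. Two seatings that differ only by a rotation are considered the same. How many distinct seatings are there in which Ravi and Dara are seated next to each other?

Glue Ravi and Dara into a block (2 internal orders). Seating 6 units around a circle gives (5)! arrangements.
So 2 × (5)! = 2 × 120 = 240.

240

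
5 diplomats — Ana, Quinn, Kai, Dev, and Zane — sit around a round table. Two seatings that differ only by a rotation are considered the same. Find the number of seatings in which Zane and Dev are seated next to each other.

12

Treat {Zane, Dev} as one unit (2 internal orders) and seat the resulting 4 units around the table: (3)! circular arrangements.
So 2 × (3)! = 2 × 6 = 12.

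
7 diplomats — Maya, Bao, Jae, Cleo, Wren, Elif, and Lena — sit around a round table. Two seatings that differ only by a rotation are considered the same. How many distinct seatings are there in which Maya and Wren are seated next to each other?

Glue Maya and Wren into a block (2 internal orders). Seating 6 units around a circle gives (5)! arrangements.
So 2 × (5)! = 2 × 120 = 240.

240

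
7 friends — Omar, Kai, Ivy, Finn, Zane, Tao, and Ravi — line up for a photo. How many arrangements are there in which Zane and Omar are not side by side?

3600

Of the 7! = 5040 arrangements, those with Zane and Omar adjacent number 2 × 6! = 1440 (treat the pair as a block with 2 internal orders).
So 5040 − 1440 = 3600 arrangements keep them apart.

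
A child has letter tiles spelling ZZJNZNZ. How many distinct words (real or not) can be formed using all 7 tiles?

Letter multiplicities in ZZJNZNZ: J×1, N×2, Z×4.
The number of distinct arrangements is 7!/(4!·2!) = 5040/48 = 105.

105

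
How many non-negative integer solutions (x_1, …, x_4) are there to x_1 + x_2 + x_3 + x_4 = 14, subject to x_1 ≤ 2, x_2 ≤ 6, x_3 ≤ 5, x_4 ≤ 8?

Without the upper bounds there are C(17,3) = 680 ways to split 14 among 4 variables.
Subtract solutions that violate a single cap (substitute x_i' = x_i − (cap_i+1)): x_1 ≥ 3 gives C(14,3) = 364; x_2 ≥ 7 gives C(10,3) = 120; x_3 ≥ 6 gives C(11,3) = 165; x_4 ≥ 9 gives C(8,3) = 56. Together 705.
Add back pairs where two caps are both exceeded: 35 + 56 + 10 + 4 + 0 + 0 = 105.
By inclusion–exclusion the count is 680 − 705 + 105 = 80.

80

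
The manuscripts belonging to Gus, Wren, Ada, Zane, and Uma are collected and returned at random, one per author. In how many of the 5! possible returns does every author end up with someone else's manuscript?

This is the derangement count D_5: permutations of 5 items with no fixed point.
By inclusion–exclusion this is Σ_{j=0}^{5} (−1)^j C(5,j)·(5−j)!.
Computing: 120 − 120 + 60 − 20 + 5 − 1 = 44.

44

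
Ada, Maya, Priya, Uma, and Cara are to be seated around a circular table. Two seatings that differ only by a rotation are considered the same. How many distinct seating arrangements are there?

24

Fix one person's seat to break rotational symmetry; the remaining 4 people can be arranged in (4)! = 24 ways.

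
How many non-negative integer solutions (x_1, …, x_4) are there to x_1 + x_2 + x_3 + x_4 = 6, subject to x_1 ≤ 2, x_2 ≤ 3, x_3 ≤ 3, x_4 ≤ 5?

43

Ignoring the caps, the number of non-negative solutions to x_1+…+x_4 = 6 is C(9,3) = 84.
Subtract solutions that violate a single cap (substitute x_i' = x_i − (cap_i+1)): x_1 ≥ 3 gives C(6,3) = 20; x_2 ≥ 4 gives C(5,3) = 10; x_3 ≥ 4 gives C(5,3) = 10; x_4 ≥ 6 gives C(3,3) = 1. Together 41.
No two caps can be exceeded simultaneously, so the pair terms are all 0.
By inclusion–exclusion the count is 84 − 41 + 0 = 43.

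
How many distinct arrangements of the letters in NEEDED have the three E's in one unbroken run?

12

Treat the 3 copies of E as a single block. The multiset to arrange is then {EEE, D, D, N}, 4 items in all.
That gives (4)!/(2!) = 12 arrangements.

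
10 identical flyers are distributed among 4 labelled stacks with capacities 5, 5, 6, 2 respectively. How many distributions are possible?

85

Without the upper bounds there are C(13,3) = 286 ways to split 10 among 4 stacks.
Subtract solutions that violate a single cap (substitute x_i' = x_i − (cap_i+1)): x_1 ≥ 6 gives C(7,3) = 35; x_2 ≥ 6 gives C(7,3) = 35; x_3 ≥ 7 gives C(6,3) = 20; x_4 ≥ 3 gives C(10,3) = 120. Together 210.
Add back pairs where two caps are both exceeded: 0 + 0 + 4 + 0 + 4 + 1 = 9.
By inclusion–exclusion the count is 286 − 210 + 9 = 85.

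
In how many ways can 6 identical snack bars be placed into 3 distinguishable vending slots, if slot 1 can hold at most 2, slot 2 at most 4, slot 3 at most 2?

Ignoring the caps, the number of non-negative solutions to x_1+…+x_3 = 6 is C(8,2) = 28.
Subtract solutions that violate a single cap (substitute x_i' = x_i − (cap_i+1)): x_1 ≥ 3 gives C(5,2) = 10; x_2 ≥ 5 gives C(3,2) = 3; x_3 ≥ 3 gives C(5,2) = 10. Together 23.
Add back pairs where two caps are both exceeded: 0 + 1 + 0 = 1.
By inclusion–exclusion the count is 28 − 23 + 1 = 6.

6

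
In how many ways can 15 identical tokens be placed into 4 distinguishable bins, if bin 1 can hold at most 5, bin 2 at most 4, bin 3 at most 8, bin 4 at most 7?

160

Without the upper bounds there are C(18,3) = 816 ways to split 15 among 4 bins.
Subtract solutions that violate a single cap (substitute x_i' = x_i − (cap_i+1)): x_1 ≥ 6 gives C(12,3) = 220; x_2 ≥ 5 gives C(13,3) = 286; x_3 ≥ 9 gives C(9,3) = 84; x_4 ≥ 8 gives C(10,3) = 120. Together 710.
Add back pairs where two caps are both exceeded: 35 + 1 + 4 + 4 + 10 + 0 = 54.
By inclusion–exclusion the count is 816 − 710 + 54 = 160.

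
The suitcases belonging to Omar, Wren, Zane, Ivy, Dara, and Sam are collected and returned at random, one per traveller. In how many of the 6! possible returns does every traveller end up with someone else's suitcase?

Count assignments avoiding every fixed point. For any j of the 6 travellers fixed to their own suitcase, the other 6−j can be arranged in (6−j)! ways.
By inclusion–exclusion this is Σ_{j=0}^{6} (−1)^j C(6,j)·(6−j)!.
Computing: 720 − 720 + 360 − 120 + 30 − 6 + 1 = 265.

265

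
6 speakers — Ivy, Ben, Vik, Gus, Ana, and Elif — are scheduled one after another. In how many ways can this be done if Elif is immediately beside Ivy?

240

Glue Elif and Ivy into one block (2 internal orders), leaving 5 units to arrange in a row.
So the count is 2·(5)! = 240.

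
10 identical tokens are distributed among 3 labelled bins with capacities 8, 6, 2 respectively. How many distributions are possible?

18

Ignoring the caps, the number of non-negative solutions to x_1+…+x_3 = 10 is C(12,2) = 66.
Subtract solutions that violate a single cap (substitute x_i' = x_i − (cap_i+1)): x_1 ≥ 9 gives C(3,2) = 3; x_2 ≥ 7 gives C(5,2) = 10; x_3 ≥ 3 gives C(9,2) = 36. Together 49.
Add back pairs where two caps are both exceeded: 0 + 0 + 1 = 1.
By inclusion–exclusion the count is 66 − 49 + 1 = 18.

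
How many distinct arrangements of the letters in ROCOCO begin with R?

10

With the first slot taken by R, it remains to arrange the other 5 letters (OCOCO).
Those 5 letters have C appearing twice and O appearing 3 times, giving (5)!/(3!·2!) = 10.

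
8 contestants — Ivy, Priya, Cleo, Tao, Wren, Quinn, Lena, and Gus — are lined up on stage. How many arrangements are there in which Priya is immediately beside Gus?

Place the 6 others and the Priya-Gus pair as 7 objects in a line; the pair has 2 internal arrangements.
That gives 2 × 7! = 2 × 5040 = 10080.

10080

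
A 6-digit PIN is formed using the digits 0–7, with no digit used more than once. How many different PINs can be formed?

20160

Choose and order 6 of the 8 symbols: the first digit has 8 options, the next 7, and so on down to 3.
8 × 7 × 6 × 5 × 4 × 3 = 20160.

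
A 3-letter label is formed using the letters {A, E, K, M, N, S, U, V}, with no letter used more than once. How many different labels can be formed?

336

Choose and order 3 of the 8 symbols: the first letter has 8 options, the next 7, then 6.
That product is 8 × 7 × 6 = 336.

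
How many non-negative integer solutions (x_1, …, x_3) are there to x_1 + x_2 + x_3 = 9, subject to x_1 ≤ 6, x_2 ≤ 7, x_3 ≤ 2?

18

Ignoring the caps, the number of non-negative solutions to x_1+…+x_3 = 9 is C(11,2) = 55.
Subtract solutions that violate a single cap (substitute x_i' = x_i − (cap_i+1)): x_1 ≥ 7 gives C(4,2) = 6; x_2 ≥ 8 gives C(3,2) = 3; x_3 ≥ 3 gives C(8,2) = 28. Together 37.
No two caps can be exceeded simultaneously, so the pair terms are all 0.
By inclusion–exclusion the count is 55 − 37 + 0 = 18.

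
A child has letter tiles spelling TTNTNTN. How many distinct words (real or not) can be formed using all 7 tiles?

35

The 7 letters of TTNTNTN have repeats: N appearing 3 times and T appearing 4 times.
So there are 7! / (4!·3!) = 35 distinguishable arrangements.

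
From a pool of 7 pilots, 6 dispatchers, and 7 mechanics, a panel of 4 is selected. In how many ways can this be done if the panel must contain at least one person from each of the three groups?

Total 4-person selections from all 20: C(20,4) = 4845.
Subtract selections that omit an entire group: no pilots → C(13,4) = 715; no dispatchers → C(14,4) = 1001; no mechanics → C(13,4) = 715.
Add back selections omitting two groups (i.e. drawn from a single group): C(7,4) + C(6,4) + C(7,4) = 85.
By inclusion–exclusion: 4845 − 2431 + 85 = 2499.

2499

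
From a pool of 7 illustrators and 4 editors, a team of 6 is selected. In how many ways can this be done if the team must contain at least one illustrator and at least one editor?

With no constraint there are C(11,6) = 462 possible selections.
Subtract selections that omit an entire group: no illustrators → C(4,6) = 0; no editors → C(7,6) = 7.
Both groups omitted at once is impossible, so 462 − 7 = 455.

455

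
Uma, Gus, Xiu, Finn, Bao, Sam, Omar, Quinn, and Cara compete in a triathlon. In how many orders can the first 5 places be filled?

15120

This is an ordered selection of 5 from 9: P(9,5).
That gives 9 × 8 × 7 × 6 × 5 = 15120.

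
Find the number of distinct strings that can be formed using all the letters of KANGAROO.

10080

The 8 letters of KANGAROO have repeats: A appearing twice and O appearing twice.
Dividing 8! = 40320 by 2!·2! = 4 for the repeated letters gives 10080.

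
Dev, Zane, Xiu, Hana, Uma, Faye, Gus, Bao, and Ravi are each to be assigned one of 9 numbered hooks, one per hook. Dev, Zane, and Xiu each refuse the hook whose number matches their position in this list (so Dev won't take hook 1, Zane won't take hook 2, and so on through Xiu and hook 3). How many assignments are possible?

Let Aᵢ (for i ∈ {1, 2, 3}) be the placements that put person i in their forbidden hook. Any j of these fix j positions, leaving (9−j)! ways to fill the rest, and there are C(3,j) ways to pick which j.
By inclusion–exclusion, the number of valid placements is Σ_{j=0}^{3} (−1)^j C(3,j)·(9−j)!.
Computing: 362880 − 120960 + 15120 − 720 = 256320.

256320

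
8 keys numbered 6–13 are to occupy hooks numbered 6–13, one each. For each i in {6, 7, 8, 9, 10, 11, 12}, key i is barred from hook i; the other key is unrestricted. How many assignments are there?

16687

Let Aᵢ (for 6 ≤ i ≤ 12) be the placements that put key i in its forbidden hook. Any j of these fix j positions, leaving (8−j)! ways to fill the rest, and there are C(7,j) ways to pick which j.
By inclusion–exclusion, the number of valid placements is Σ_{j=0}^{7} (−1)^j C(7,j)·(8−j)!.
Computing: 40320 − 35280 + 15120 − 4200 + 840 − 126 + 14 − 1 = 16687.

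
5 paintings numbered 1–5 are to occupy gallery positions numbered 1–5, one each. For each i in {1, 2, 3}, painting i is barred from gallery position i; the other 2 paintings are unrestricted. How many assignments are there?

64

Let Aᵢ (for i ∈ {1, 2, 3}) be the placements that put painting i in its forbidden gallery position. Any j of these fix j positions, leaving (5−j)! ways to fill the rest, and there are C(3,j) ways to pick which j.
By inclusion–exclusion, the number of valid placements is Σ_{j=0}^{3} (−1)^j C(3,j)·(5−j)!.
Computing: 120 − 72 + 18 − 2 = 64.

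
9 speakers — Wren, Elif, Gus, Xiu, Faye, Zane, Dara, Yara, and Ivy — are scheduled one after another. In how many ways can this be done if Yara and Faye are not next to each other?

Of the 9! = 362880 arrangements, those with Yara and Faye adjacent number 2 × 8! = 80640 (treat the pair as a block with 2 internal orders).
Complementary counting: 362880 − 80640 = 282240.

282240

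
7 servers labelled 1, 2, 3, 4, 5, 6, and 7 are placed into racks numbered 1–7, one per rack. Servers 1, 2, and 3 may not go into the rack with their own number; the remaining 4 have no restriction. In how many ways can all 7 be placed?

3216

Let Aᵢ (for i ∈ {1, 2, 3}) be the placements that put server i in its forbidden rack. Any j of these fix j positions, leaving (7−j)! ways to fill the rest, and there are C(3,j) ways to pick which j.
By inclusion–exclusion, the number of valid placements is Σ_{j=0}^{3} (−1)^j C(3,j)·(7−j)!.
Computing: 5040 − 2160 + 360 − 24 = 3216.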